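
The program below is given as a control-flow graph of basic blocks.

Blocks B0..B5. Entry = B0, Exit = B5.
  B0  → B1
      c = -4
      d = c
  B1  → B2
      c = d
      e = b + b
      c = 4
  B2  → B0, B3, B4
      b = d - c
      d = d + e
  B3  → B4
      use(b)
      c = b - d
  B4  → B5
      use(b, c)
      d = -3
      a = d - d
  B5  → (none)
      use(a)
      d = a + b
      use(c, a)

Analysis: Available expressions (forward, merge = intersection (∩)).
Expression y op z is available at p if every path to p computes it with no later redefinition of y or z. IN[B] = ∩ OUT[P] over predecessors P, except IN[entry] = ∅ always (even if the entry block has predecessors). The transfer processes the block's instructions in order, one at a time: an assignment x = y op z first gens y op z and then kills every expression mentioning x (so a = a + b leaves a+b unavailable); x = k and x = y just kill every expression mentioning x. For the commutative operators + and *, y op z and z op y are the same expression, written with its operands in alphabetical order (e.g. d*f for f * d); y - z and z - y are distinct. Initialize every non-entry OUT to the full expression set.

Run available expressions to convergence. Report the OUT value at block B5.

Converged values:
  B0: | IN={} | OUT={}
  B1: | IN={} | OUT={b+b}
  B2: | IN={b+b} | OUT={}
  B3: | IN={} | OUT={b-d}
  B4: | IN={} | OUT={d-d}
  B5: | IN={d-d} | OUT={a+b}

Merge at B5: IN[B5] = OUT[B4] = {d-d}
Applying B5's transfer function to that IN value gives OUT[B5] (row B5 above).

Answer: {a+b}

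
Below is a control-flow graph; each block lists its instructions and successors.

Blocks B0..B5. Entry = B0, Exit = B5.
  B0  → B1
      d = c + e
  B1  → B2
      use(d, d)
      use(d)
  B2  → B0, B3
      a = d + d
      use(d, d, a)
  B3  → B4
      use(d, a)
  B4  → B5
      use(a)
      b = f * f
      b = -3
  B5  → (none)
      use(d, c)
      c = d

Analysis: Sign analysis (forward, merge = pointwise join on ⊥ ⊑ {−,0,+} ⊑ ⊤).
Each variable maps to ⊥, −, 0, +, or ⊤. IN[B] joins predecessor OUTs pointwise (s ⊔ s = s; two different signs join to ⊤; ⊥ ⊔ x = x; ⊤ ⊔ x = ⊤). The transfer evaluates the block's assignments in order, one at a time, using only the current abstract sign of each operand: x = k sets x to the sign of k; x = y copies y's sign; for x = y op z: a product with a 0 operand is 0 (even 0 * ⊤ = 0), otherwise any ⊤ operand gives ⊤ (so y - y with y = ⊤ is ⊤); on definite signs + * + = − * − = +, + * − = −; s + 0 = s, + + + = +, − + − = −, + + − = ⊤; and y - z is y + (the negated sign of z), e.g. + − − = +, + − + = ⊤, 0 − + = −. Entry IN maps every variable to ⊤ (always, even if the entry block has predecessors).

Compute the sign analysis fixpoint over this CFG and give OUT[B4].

Per-block solution:
  B0: | IN=(all ⊤) | OUT=(all ⊤)
  B1: | IN=(all ⊤) | OUT=(all ⊤)
  B2: | IN=(all ⊤) | OUT=(all ⊤)
  B3: | IN=(all ⊤) | OUT=(all ⊤)
  B4: | IN=(all ⊤) | OUT={b:-; rest ⊤}
  B5: | IN={b:-; rest ⊤} | OUT={b:-; rest ⊤}

Merge at B4: IN[B4] = OUT[B3] = {a: ⊤, b: ⊤, c: ⊤, d: ⊤, e: ⊤, f: ⊤}
Applying B4's transfer function to that IN value gives OUT[B4] (row B4 above).

Answer: {a: ⊤, b: -, c: ⊤, d: ⊤, e: ⊤, f: ⊤}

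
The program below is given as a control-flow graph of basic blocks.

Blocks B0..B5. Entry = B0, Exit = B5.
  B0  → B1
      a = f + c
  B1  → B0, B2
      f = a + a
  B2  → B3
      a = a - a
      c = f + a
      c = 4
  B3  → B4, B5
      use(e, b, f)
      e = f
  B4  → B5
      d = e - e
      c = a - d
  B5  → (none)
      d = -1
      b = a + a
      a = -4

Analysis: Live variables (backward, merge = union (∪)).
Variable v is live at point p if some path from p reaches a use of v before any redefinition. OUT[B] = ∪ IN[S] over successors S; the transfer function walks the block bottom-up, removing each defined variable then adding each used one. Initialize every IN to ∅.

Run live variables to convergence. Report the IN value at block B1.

Fixpoint table:
  B0:  IN={b, c, e, f}  OUT={a, b, c, e}
  B1:  IN={a, b, c, e}  OUT={a, b, c, e, f}
  B2:  IN={a, b, e, f}  OUT={a, b, e, f}
  B3:  IN={a, b, e, f}  OUT={a, e}
  B4:  IN={a, e}  OUT={a}
  B5:  IN={a}  OUT={}

Merge at B1: OUT[B1] = IN[B0] ⊔ IN[B2] = {a, b, c, e, f}
Applying B1's transfer function to that OUT value gives IN[B1] (row B1 above).

Answer: {a, b, c, e}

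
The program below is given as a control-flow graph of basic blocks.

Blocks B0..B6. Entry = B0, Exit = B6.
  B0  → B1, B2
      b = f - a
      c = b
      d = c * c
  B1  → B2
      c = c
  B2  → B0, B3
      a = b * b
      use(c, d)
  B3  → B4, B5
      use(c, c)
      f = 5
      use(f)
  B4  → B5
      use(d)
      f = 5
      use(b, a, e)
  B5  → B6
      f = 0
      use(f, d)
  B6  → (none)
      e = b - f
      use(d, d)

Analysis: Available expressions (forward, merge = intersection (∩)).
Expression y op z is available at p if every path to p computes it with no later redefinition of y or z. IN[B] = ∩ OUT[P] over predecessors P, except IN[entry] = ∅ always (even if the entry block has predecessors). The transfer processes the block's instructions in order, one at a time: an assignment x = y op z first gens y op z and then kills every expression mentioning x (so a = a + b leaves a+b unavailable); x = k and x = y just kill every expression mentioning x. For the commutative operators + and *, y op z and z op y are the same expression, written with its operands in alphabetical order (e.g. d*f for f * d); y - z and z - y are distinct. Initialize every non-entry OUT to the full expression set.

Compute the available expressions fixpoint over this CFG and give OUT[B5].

Fixpoint table:
  B0:  IN={}  OUT={c*c, f-a}
  B1:  IN={c*c, f-a}  OUT={f-a}
  B2:  IN={f-a}  OUT={b*b}
  B3:  IN={b*b}  OUT={b*b}
  B4:  IN={b*b}  OUT={b*b}
  B5:  IN={b*b}  OUT={b*b}
  B6:  IN={b*b}  OUT={b*b, b-f}

Merge at B5: IN[B5] = OUT[B3] ∩ OUT[B4] = {b*b}
Applying B5's transfer function to that IN value gives OUT[B5] (row B5 above).

Answer: {b*b}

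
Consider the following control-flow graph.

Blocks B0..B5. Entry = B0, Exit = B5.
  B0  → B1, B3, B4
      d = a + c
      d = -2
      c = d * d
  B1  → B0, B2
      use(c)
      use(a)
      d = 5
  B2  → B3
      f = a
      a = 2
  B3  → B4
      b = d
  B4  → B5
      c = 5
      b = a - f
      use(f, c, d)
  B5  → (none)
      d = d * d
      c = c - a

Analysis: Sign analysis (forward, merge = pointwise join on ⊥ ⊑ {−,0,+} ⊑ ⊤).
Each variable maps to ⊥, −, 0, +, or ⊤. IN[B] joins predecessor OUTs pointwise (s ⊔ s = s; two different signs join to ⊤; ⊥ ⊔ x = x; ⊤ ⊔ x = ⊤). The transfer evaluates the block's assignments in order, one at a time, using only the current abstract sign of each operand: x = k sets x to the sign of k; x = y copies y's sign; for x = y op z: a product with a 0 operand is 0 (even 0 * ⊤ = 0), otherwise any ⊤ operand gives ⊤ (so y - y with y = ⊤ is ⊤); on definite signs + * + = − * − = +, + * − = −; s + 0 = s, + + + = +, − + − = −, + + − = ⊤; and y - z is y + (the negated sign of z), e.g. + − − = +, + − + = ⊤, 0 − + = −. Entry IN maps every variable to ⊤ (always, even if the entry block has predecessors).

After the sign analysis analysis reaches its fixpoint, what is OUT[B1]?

Answer: {a: ⊤, b: ⊤, c: +, d: +, e: ⊤, f: ⊤}

Working:
Converged values:
  B0:  IN=(all ⊤)  OUT={c:+, d:-; rest ⊤}
  B1:  IN={c:+, d:-; rest ⊤}  OUT={c:+, d:+; rest ⊤}
  B2:  IN={c:+, d:+; rest ⊤}  OUT={a:+, c:+, d:+; rest ⊤}
  B3:  IN={c:+; rest ⊤}  OUT={c:+; rest ⊤}
  B4:  IN={c:+; rest ⊤}  OUT={c:+; rest ⊤}
  B5:  IN={c:+; rest ⊤}  OUT=(all ⊤)

Merge at B1: IN[B1] = OUT[B0] = {a: ⊤, b: ⊤, c: +, d: -, e: ⊤, f: ⊤}
Applying B1's transfer function to that IN value gives OUT[B1] (row B1 above).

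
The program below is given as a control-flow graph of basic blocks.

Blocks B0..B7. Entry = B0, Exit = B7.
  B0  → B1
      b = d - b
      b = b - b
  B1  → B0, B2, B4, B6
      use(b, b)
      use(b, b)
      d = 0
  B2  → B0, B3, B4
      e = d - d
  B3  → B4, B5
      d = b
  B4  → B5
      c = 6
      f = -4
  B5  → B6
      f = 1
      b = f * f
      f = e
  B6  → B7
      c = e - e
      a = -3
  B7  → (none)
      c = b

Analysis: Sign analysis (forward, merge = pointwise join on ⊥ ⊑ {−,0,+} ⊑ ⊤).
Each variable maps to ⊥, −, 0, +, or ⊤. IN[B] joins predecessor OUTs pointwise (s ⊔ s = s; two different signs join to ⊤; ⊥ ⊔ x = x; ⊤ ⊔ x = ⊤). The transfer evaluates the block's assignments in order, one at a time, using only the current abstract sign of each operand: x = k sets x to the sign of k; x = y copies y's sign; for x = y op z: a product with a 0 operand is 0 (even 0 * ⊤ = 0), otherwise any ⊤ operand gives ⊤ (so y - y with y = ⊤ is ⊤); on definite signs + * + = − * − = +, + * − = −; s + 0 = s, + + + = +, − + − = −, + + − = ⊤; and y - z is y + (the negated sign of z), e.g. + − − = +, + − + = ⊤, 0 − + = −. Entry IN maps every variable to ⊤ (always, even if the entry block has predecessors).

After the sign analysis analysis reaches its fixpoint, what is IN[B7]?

Fixpoint table:
  B0:   IN=(all ⊤)   OUT=(all ⊤)
  B1:   IN=(all ⊤)   OUT={d:0; rest ⊤}
  B2:   IN={d:0; rest ⊤}   OUT={d:0, e:0; rest ⊤}
  B3:   IN={d:0, e:0; rest ⊤}   OUT={e:0; rest ⊤}
  B4:   IN=(all ⊤)   OUT={c:+, f:-; rest ⊤}
  B5:   IN=(all ⊤)   OUT={b:+; rest ⊤}
  B6:   IN=(all ⊤)   OUT={a:-; rest ⊤}
  B7:   IN={a:-; rest ⊤}   OUT={a:-; rest ⊤}

Merge at B7: IN[B7] = OUT[B6] = {a: -, b: ⊤, c: ⊤, d: ⊤, e: ⊤, f: ⊤}

Answer: {a: -, b: ⊤, c: ⊤, d: ⊤, e: ⊤, f: ⊤}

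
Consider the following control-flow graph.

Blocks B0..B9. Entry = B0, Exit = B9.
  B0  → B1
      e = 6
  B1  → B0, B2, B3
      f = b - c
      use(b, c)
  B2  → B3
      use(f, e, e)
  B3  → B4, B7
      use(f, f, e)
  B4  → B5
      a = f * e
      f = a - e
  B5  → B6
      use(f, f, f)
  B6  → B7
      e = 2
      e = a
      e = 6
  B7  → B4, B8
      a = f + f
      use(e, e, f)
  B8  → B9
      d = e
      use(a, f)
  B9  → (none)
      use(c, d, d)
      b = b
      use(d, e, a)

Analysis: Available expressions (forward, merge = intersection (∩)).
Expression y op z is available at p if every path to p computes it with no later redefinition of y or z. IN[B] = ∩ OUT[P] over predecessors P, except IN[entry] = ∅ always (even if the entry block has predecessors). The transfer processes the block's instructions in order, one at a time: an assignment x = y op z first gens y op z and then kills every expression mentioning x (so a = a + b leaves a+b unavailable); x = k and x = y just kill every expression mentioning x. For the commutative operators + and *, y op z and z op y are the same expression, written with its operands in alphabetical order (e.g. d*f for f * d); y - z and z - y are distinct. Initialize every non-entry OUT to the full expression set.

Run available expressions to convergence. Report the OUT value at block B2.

Answer: {b-c}

Trace:
Per-block solution:
  B0:   IN={}   OUT={}
  B1:   IN={}   OUT={b-c}
  B2:   IN={b-c}   OUT={b-c}
  B3:   IN={b-c}   OUT={b-c}
  B4:   IN={b-c}   OUT={a-e, b-c}
  B5:   IN={a-e, b-c}   OUT={a-e, b-c}
  B6:   IN={a-e, b-c}   OUT={b-c}
  B7:   IN={b-c}   OUT={b-c, f+f}
  B8:   IN={b-c, f+f}   OUT={b-c, f+f}
  B9:   IN={b-c, f+f}   OUT={f+f}

Merge at B2: IN[B2] = OUT[B1] = {b-c}
Applying B2's transfer function to that IN value gives OUT[B2] (row B2 above).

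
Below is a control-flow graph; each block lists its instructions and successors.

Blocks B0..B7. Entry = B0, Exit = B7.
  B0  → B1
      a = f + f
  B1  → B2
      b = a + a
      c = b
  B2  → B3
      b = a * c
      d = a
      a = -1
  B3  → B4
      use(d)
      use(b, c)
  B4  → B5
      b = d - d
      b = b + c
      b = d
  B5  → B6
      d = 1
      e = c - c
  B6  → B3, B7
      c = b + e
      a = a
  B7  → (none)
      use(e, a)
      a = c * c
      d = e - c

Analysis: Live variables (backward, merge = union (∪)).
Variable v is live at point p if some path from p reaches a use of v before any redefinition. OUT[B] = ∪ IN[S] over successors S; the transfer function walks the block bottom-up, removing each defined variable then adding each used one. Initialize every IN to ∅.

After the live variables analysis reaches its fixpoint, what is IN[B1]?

Converged values:
  B0:  IN={f}  OUT={a}
  B1:  IN={a}  OUT={a, c}
  B2:  IN={a, c}  OUT={a, b, c, d}
  B3:  IN={a, b, c, d}  OUT={a, c, d}
  B4:  IN={a, c, d}  OUT={a, b, c}
  B5:  IN={a, b, c}  OUT={a, b, d, e}
  B6:  IN={a, b, d, e}  OUT={a, b, c, d, e}
  B7:  IN={a, c, e}  OUT={}

Merge at B1: OUT[B1] = IN[B2] = {a, c}
Applying B1's transfer function to that OUT value gives IN[B1] (row B1 above).

Answer: {a}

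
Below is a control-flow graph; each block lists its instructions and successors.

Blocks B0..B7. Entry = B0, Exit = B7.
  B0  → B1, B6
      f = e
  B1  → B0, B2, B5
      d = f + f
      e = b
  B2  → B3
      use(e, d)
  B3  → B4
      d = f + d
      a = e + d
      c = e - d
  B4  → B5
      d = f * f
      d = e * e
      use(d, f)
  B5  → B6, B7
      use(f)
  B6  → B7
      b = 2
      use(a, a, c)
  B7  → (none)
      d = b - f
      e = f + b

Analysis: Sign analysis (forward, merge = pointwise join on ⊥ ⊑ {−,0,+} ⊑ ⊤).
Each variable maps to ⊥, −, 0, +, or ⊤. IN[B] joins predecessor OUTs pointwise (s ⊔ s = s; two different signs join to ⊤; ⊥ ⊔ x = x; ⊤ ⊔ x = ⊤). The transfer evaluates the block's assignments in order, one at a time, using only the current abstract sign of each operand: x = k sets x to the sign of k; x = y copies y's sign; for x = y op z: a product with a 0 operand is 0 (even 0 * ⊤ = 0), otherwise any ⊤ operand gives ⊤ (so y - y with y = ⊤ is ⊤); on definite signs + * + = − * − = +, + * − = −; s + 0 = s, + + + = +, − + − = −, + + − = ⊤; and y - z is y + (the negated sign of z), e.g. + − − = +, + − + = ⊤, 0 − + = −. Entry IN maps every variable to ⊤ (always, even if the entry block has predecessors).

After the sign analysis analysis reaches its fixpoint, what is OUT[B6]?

Answer: {a: ⊤, b: +, c: ⊤, d: ⊤, e: ⊤, f: ⊤}

Trace:
Fixpoint table:
  B0:  IN=(all ⊤)  OUT=(all ⊤)
  B1:  IN=(all ⊤)  OUT=(all ⊤)
  B2:  IN=(all ⊤)  OUT=(all ⊤)
  B3:  IN=(all ⊤)  OUT=(all ⊤)
  B4:  IN=(all ⊤)  OUT=(all ⊤)
  B5:  IN=(all ⊤)  OUT=(all ⊤)
  B6:  IN=(all ⊤)  OUT={b:+; rest ⊤}
  B7:  IN=(all ⊤)  OUT=(all ⊤)

Merge at B6: IN[B6] = OUT[B0] ⊔ OUT[B5] = {a: ⊤, b: ⊤, c: ⊤, d: ⊤, e: ⊤, f: ⊤}
Applying B6's transfer function to that IN value gives OUT[B6] (row B6 above).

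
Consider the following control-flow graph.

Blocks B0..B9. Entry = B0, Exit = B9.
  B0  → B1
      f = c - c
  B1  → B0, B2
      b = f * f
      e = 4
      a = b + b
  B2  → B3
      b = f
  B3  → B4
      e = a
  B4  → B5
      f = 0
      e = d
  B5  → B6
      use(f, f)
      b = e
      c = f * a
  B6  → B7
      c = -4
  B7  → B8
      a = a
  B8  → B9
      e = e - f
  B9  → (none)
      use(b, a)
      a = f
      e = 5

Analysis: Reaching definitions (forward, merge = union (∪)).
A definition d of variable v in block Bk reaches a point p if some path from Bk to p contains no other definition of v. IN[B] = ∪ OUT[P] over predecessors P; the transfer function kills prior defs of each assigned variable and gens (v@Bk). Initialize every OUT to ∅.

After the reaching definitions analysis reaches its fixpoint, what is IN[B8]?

Answer: {a@B7, b@B5, c@B6, e@B4, f@B4}

Working:
Fixpoint table:
  B0: | IN={a@B1, b@B1, e@B1, f@B0} | OUT={a@B1, b@B1, e@B1, f@B0}
  B1: | IN={a@B1, b@B1, e@B1, f@B0} | OUT={a@B1, b@B1, e@B1, f@B0}
  B2: | IN={a@B1, b@B1, e@B1, f@B0} | OUT={a@B1, b@B2, e@B1, f@B0}
  B3: | IN={a@B1, b@B2, e@B1, f@B0} | OUT={a@B1, b@B2, e@B3, f@B0}
  B4: | IN={a@B1, b@B2, e@B3, f@B0} | OUT={a@B1, b@B2, e@B4, f@B4}
  B5: | IN={a@B1, b@B2, e@B4, f@B4} | OUT={a@B1, b@B5, c@B5, e@B4, f@B4}
  B6: | IN={a@B1, b@B5, c@B5, e@B4, f@B4} | OUT={a@B1, b@B5, c@B6, e@B4, f@B4}
  B7: | IN={a@B1, b@B5, c@B6, e@B4, f@B4} | OUT={a@B7, b@B5, c@B6, e@B4, f@B4}
  B8: | IN={a@B7, b@B5, c@B6, e@B4, f@B4} | OUT={a@B7, b@B5, c@B6, e@B8, f@B4}
  B9: | IN={a@B7, b@B5, c@B6, e@B8, f@B4} | OUT={a@B9, b@B5, c@B6, e@B9, f@B4}

Merge at B8: IN[B8] = OUT[B7] = {a@B7, b@B5, c@B6, e@B4, f@B4}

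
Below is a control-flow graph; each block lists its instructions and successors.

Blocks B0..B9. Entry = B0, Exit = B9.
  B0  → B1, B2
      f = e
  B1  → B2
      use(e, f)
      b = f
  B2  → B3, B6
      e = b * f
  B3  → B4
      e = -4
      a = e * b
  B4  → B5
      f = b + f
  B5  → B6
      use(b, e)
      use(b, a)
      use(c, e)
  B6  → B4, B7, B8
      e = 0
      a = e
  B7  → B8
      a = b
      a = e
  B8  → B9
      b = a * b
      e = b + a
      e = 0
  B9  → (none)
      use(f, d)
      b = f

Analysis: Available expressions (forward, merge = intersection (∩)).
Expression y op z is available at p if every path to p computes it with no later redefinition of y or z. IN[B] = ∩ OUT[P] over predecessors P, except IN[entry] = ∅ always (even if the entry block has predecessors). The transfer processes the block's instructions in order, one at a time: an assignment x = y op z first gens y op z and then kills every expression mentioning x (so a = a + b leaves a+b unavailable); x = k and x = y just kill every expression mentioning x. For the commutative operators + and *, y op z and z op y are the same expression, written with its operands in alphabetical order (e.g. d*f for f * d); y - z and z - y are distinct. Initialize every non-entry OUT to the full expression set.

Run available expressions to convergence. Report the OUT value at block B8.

Converged values:
  B0:  IN={}  OUT={}
  B1:  IN={}  OUT={}
  B2:  IN={}  OUT={b*f}
  B3:  IN={b*f}  OUT={b*e, b*f}
  B4:  IN={}  OUT={}
  B5:  IN={}  OUT={}
  B6:  IN={}  OUT={}
  B7:  IN={}  OUT={}
  B8:  IN={}  OUT={a+b}
  B9:  IN={a+b}  OUT={}

Merge at B8: IN[B8] = OUT[B6] ∩ OUT[B7] = {}
Applying B8's transfer function to that IN value gives OUT[B8] (row B8 above).

Answer: {a+b}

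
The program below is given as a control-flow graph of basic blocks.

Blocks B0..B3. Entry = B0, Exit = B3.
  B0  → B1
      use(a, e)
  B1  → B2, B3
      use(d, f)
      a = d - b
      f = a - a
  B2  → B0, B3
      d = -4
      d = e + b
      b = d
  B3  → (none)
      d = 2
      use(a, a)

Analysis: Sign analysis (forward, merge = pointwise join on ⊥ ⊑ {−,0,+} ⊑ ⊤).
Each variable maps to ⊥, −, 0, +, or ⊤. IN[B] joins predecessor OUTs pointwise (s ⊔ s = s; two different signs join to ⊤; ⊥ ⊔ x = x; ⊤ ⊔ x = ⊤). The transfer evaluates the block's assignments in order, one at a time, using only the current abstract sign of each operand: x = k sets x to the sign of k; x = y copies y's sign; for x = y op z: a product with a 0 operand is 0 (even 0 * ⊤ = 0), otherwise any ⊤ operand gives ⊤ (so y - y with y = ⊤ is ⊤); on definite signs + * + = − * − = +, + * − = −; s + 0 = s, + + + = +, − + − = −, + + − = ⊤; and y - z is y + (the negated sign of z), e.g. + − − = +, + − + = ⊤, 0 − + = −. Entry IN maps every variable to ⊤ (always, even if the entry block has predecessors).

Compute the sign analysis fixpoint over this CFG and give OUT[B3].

Converged values:
  B0:   IN=(all ⊤)   OUT=(all ⊤)
  B1:   IN=(all ⊤)   OUT=(all ⊤)
  B2:   IN=(all ⊤)   OUT=(all ⊤)
  B3:   IN=(all ⊤)   OUT={d:+; rest ⊤}

Merge at B3: IN[B3] = OUT[B1] ⊔ OUT[B2] = {a: ⊤, b: ⊤, c: ⊤, d: ⊤, e: ⊤, f: ⊤}
Applying B3's transfer function to that IN value gives OUT[B3] (row B3 above).

Answer: {a: ⊤, b: ⊤, c: ⊤, d: +, e: ⊤, f: ⊤}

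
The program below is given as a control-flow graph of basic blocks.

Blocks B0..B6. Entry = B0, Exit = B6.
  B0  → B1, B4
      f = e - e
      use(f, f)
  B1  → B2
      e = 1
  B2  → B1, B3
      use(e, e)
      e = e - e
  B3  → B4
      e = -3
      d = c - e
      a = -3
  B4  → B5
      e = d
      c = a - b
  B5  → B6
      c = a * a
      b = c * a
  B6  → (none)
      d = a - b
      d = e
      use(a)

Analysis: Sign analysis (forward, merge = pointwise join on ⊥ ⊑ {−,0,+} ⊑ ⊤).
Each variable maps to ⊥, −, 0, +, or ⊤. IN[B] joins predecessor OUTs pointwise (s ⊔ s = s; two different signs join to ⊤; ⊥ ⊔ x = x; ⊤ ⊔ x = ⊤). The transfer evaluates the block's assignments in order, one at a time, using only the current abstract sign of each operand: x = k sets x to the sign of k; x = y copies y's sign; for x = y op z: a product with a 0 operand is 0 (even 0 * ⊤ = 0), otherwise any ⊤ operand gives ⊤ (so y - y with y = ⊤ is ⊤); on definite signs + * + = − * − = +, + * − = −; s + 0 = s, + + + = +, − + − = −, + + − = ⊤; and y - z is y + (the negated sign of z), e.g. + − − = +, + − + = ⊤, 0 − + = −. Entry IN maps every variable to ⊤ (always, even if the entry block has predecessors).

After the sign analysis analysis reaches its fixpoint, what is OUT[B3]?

Answer: {a: -, b: ⊤, c: ⊤, d: ⊤, e: -, f: ⊤}

Trace:
Converged values:
  B0:  IN=(all ⊤)  OUT=(all ⊤)
  B1:  IN=(all ⊤)  OUT={e:+; rest ⊤}
  B2:  IN={e:+; rest ⊤}  OUT=(all ⊤)
  B3:  IN=(all ⊤)  OUT={a:-, e:-; rest ⊤}
  B4:  IN=(all ⊤)  OUT=(all ⊤)
  B5:  IN=(all ⊤)  OUT=(all ⊤)
  B6:  IN=(all ⊤)  OUT=(all ⊤)

Merge at B3: IN[B3] = OUT[B2] = {a: ⊤, b: ⊤, c: ⊤, d: ⊤, e: ⊤, f: ⊤}
Applying B3's transfer function to that IN value gives OUT[B3] (row B3 above).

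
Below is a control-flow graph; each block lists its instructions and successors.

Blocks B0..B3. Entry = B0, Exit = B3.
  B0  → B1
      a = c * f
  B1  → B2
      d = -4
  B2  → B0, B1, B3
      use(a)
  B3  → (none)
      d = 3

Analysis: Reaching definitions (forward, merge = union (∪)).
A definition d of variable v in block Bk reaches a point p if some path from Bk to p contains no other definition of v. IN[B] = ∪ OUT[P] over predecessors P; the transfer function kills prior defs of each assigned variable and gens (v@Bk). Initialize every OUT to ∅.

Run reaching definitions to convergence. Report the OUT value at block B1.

Converged values:
  B0:  IN={a@B0, d@B1}  OUT={a@B0, d@B1}
  B1:  IN={a@B0, d@B1}  OUT={a@B0, d@B1}
  B2:  IN={a@B0, d@B1}  OUT={a@B0, d@B1}
  B3:  IN={a@B0, d@B1}  OUT={a@B0, d@B3}

Merge at B1: IN[B1] = OUT[B0] ⊔ OUT[B2] = {a@B0, d@B1}
Applying B1's transfer function to that IN value gives OUT[B1] (row B1 above).

Answer: {a@B0, d@B1}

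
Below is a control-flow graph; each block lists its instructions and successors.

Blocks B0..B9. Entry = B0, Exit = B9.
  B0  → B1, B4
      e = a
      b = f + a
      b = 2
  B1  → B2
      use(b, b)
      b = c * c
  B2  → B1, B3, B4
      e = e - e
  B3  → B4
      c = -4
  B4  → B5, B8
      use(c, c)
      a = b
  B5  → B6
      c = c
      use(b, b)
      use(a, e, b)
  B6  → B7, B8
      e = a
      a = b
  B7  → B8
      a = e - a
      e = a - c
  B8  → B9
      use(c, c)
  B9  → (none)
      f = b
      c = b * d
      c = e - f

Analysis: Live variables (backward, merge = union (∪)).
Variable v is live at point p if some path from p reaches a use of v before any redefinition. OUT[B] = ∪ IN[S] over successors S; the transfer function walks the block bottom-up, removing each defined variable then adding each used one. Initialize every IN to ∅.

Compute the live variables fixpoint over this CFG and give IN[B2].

Fixpoint table:
  B0:   IN={a, c, d, f}   OUT={b, c, d, e}
  B1:   IN={b, c, d, e}   OUT={b, c, d, e}
  B2:   IN={b, c, d, e}   OUT={b, c, d, e}
  B3:   IN={b, d, e}   OUT={b, c, d, e}
  B4:   IN={b, c, d, e}   OUT={a, b, c, d, e}
  B5:   IN={a, b, c, d, e}   OUT={a, b, c, d}
  B6:   IN={a, b, c, d}   OUT={a, b, c, d, e}
  B7:   IN={a, b, c, d, e}   OUT={b, c, d, e}
  B8:   IN={b, c, d, e}   OUT={b, d, e}
  B9:   IN={b, d, e}   OUT={}

Merge at B2: OUT[B2] = IN[B1] ⊔ IN[B3] ⊔ IN[B4] = {b, c, d, e}
Applying B2's transfer function to that OUT value gives IN[B2] (row B2 above).

Answer: {b, c, d, e}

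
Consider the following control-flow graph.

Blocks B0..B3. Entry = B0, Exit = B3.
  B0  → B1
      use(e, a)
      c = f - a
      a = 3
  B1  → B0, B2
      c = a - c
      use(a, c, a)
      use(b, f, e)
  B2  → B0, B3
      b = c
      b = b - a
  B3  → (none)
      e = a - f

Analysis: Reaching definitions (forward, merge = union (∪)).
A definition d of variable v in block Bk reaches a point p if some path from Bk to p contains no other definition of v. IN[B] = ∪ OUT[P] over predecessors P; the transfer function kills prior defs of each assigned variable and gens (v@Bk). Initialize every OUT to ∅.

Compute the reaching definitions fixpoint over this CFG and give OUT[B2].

Converged values:
  B0: | IN={a@B0, b@B2, c@B1} | OUT={a@B0, b@B2, c@B0}
  B1: | IN={a@B0, b@B2, c@B0} | OUT={a@B0, b@B2, c@B1}
  B2: | IN={a@B0, b@B2, c@B1} | OUT={a@B0, b@B2, c@B1}
  B3: | IN={a@B0, b@B2, c@B1} | OUT={a@B0, b@B2, c@B1, e@B3}

Merge at B2: IN[B2] = OUT[B1] = {a@B0, b@B2, c@B1}
Applying B2's transfer function to that IN value gives OUT[B2] (row B2 above).

Answer: {a@B0, b@B2, c@B1}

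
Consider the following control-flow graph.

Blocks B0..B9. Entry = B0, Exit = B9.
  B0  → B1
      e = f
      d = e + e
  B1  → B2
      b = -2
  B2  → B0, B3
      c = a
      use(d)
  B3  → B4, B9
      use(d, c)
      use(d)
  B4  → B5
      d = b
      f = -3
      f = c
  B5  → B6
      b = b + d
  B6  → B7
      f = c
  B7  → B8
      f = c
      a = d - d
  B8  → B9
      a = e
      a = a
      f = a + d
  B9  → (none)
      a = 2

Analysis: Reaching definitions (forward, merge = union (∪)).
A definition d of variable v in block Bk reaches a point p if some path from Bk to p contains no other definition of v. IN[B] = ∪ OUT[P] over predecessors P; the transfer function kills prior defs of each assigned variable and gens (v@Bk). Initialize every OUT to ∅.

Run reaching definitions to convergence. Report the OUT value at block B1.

Converged values:
  B0:  IN={b@B1, c@B2, d@B0, e@B0}  OUT={b@B1, c@B2, d@B0, e@B0}
  B1:  IN={b@B1, c@B2, d@B0, e@B0}  OUT={b@B1, c@B2, d@B0, e@B0}
  B2:  IN={b@B1, c@B2, d@B0, e@B0}  OUT={b@B1, c@B2, d@B0, e@B0}
  B3:  IN={b@B1, c@B2, d@B0, e@B0}  OUT={b@B1, c@B2, d@B0, e@B0}
  B4:  IN={b@B1, c@B2, d@B0, e@B0}  OUT={b@B1, c@B2, d@B4, e@B0, f@B4}
  B5:  IN={b@B1, c@B2, d@B4, e@B0, f@B4}  OUT={b@B5, c@B2, d@B4, e@B0, f@B4}
  B6:  IN={b@B5, c@B2, d@B4, e@B0, f@B4}  OUT={b@B5, c@B2, d@B4, e@B0, f@B6}
  B7:  IN={b@B5, c@B2, d@B4, e@B0, f@B6}  OUT={a@B7, b@B5, c@B2, d@B4, e@B0, f@B7}
  B8:  IN={a@B7, b@B5, c@B2, d@B4, e@B0, f@B7}  OUT={a@B8, b@B5, c@B2, d@B4, e@B0, f@B8}
  B9:  IN={a@B8, b@B1, b@B5, c@B2, d@B0, d@B4, e@B0, f@B8}  OUT={a@B9, b@B1, b@B5, c@B2, d@B0, d@B4, e@B0, f@B8}

Merge at B1: IN[B1] = OUT[B0] = {b@B1, c@B2, d@B0, e@B0}
Applying B1's transfer function to that IN value gives OUT[B1] (row B1 above).

Answer: {b@B1, c@B2, d@B0, e@B0}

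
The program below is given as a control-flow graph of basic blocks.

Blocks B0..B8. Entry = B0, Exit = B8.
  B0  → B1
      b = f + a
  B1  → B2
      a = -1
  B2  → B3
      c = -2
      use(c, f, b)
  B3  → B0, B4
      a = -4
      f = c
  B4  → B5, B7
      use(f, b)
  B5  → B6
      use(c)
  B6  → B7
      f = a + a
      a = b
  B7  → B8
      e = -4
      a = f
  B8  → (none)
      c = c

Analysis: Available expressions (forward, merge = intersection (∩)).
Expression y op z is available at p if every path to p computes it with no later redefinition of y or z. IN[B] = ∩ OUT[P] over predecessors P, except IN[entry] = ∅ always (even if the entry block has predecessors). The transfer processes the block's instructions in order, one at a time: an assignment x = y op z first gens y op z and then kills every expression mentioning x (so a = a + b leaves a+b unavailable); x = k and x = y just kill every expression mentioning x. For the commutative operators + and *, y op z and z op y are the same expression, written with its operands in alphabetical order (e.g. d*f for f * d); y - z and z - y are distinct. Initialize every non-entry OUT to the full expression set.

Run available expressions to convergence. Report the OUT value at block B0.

Converged values:
  B0:   IN={}   OUT={a+f}
  B1:   IN={a+f}   OUT={}
  B2:   IN={}   OUT={}
  B3:   IN={}   OUT={}
  B4:   IN={}   OUT={}
  B5:   IN={}   OUT={}
  B6:   IN={}   OUT={}
  B7:   IN={}   OUT={}
  B8:   IN={}   OUT={}

Merge at B0 (entry node, so the boundary value {} is joined with the incoming edge(s)): IN[B0] = {} ∩ OUT[B3] = {}
Applying B0's transfer function to that IN value gives OUT[B0] (row B0 above).

Answer: {a+f}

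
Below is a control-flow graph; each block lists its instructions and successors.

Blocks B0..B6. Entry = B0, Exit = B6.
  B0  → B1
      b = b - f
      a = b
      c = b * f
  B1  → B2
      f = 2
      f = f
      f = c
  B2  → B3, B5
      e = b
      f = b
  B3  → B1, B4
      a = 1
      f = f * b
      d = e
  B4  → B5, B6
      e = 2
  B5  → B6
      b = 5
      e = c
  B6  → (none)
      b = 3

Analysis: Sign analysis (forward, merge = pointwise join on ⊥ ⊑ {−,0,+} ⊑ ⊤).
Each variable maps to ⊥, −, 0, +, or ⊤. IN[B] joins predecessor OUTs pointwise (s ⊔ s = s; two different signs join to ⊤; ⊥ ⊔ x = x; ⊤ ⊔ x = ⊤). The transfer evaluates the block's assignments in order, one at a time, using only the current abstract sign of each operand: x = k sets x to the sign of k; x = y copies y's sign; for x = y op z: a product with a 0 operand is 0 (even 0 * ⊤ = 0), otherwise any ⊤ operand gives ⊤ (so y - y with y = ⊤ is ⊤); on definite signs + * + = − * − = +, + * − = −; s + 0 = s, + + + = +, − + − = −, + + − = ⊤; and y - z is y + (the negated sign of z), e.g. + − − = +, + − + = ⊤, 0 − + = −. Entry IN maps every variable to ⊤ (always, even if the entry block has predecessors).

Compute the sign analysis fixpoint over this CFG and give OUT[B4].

Per-block solution:
  B0: | IN=(all ⊤) | OUT=(all ⊤)
  B1: | IN=(all ⊤) | OUT=(all ⊤)
  B2: | IN=(all ⊤) | OUT=(all ⊤)
  B3: | IN=(all ⊤) | OUT={a:+; rest ⊤}
  B4: | IN={a:+; rest ⊤} | OUT={a:+, e:+; rest ⊤}
  B5: | IN=(all ⊤) | OUT={b:+; rest ⊤}
  B6: | IN=(all ⊤) | OUT={b:+; rest ⊤}

Merge at B4: IN[B4] = OUT[B3] = {a: +, b: ⊤, c: ⊤, d: ⊤, e: ⊤, f: ⊤}
Applying B4's transfer function to that IN value gives OUT[B4] (row B4 above).

Answer: {a: +, b: ⊤, c: ⊤, d: ⊤, e: +, f: ⊤}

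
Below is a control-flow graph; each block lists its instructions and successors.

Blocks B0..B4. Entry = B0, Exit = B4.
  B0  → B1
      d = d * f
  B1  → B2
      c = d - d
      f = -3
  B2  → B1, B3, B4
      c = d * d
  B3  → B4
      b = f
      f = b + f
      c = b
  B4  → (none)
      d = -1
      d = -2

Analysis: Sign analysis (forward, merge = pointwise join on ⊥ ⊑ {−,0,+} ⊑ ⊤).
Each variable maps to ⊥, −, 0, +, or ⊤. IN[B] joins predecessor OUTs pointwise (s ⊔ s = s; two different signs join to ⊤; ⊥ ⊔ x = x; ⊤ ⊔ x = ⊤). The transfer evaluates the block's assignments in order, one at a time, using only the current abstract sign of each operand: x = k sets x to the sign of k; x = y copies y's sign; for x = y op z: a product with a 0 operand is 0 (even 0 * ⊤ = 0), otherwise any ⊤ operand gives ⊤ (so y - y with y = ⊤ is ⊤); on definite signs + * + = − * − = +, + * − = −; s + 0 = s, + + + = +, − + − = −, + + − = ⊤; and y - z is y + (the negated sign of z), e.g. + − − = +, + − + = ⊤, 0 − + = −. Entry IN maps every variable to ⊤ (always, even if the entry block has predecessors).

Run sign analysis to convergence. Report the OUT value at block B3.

Fixpoint table:
  B0: | IN=(all ⊤) | OUT=(all ⊤)
  B1: | IN=(all ⊤) | OUT={f:-; rest ⊤}
  B2: | IN={f:-; rest ⊤} | OUT={f:-; rest ⊤}
  B3: | IN={f:-; rest ⊤} | OUT={b:-, c:-, f:-; rest ⊤}
  B4: | IN={f:-; rest ⊤} | OUT={d:-, f:-; rest ⊤}

Merge at B3: IN[B3] = OUT[B2] = {a: ⊤, b: ⊤, c: ⊤, d: ⊤, e: ⊤, f: -}
Applying B3's transfer function to that IN value gives OUT[B3] (row B3 above).

Answer: {a: ⊤, b: -, c: -, d: ⊤, e: ⊤, f: -}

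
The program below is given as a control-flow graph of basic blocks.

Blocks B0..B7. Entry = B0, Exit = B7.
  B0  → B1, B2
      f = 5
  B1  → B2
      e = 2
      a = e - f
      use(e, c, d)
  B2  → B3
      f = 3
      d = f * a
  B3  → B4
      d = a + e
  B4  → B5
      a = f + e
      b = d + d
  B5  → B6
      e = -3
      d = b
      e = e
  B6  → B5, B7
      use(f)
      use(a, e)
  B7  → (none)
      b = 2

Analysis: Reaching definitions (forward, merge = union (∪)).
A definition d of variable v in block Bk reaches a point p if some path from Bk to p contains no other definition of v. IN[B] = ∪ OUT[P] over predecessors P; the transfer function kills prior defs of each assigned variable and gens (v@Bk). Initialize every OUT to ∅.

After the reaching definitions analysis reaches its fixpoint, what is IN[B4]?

Answer: {a@B1, d@B3, e@B1, f@B2}

Working:
Fixpoint table:
  B0:  IN={}  OUT={f@B0}
  B1:  IN={f@B0}  OUT={a@B1, e@B1, f@B0}
  B2:  IN={a@B1, e@B1, f@B0}  OUT={a@B1, d@B2, e@B1, f@B2}
  B3:  IN={a@B1, d@B2, e@B1, f@B2}  OUT={a@B1, d@B3, e@B1, f@B2}
  B4:  IN={a@B1, d@B3, e@B1, f@B2}  OUT={a@B4, b@B4, d@B3, e@B1, f@B2}
  B5:  IN={a@B4, b@B4, d@B3, d@B5, e@B1, e@B5, f@B2}  OUT={a@B4, b@B4, d@B5, e@B5, f@B2}
  B6:  IN={a@B4, b@B4, d@B5, e@B5, f@B2}  OUT={a@B4, b@B4, d@B5, e@B5, f@B2}
  B7:  IN={a@B4, b@B4, d@B5, e@B5, f@B2}  OUT={a@B4, b@B7, d@B5, e@B5, f@B2}

Merge at B4: IN[B4] = OUT[B3] = {a@B1, d@B3, e@B1, f@B2}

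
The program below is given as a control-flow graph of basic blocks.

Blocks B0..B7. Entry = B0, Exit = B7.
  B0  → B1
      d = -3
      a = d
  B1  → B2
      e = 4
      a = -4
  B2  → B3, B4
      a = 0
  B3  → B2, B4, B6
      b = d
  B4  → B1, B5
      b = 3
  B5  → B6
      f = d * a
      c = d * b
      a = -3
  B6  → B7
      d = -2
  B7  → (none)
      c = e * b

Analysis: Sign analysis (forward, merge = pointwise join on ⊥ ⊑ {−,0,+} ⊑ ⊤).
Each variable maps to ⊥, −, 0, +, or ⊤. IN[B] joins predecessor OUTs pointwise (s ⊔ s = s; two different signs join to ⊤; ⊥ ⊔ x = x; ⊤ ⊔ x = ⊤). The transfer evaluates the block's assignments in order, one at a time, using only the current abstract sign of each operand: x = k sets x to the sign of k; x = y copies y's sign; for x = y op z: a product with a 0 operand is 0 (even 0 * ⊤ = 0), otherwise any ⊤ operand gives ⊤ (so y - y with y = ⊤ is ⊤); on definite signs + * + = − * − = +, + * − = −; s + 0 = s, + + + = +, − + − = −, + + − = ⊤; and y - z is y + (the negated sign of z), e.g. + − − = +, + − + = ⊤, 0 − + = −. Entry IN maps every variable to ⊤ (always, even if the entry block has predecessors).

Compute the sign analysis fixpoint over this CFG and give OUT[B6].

Per-block solution:
  B0:   IN=(all ⊤)   OUT={a:-, d:-; rest ⊤}
  B1:   IN={d:-; rest ⊤}   OUT={a:-, d:-, e:+; rest ⊤}
  B2:   IN={d:-, e:+; rest ⊤}   OUT={a:0, d:-, e:+; rest ⊤}
  B3:   IN={a:0, d:-, e:+; rest ⊤}   OUT={a:0, b:-, d:-, e:+; rest ⊤}
  B4:   IN={a:0, d:-, e:+; rest ⊤}   OUT={a:0, b:+, d:-, e:+; rest ⊤}
  B5:   IN={a:0, b:+, d:-, e:+; rest ⊤}   OUT={a:-, b:+, c:-, d:-, e:+, f:0; rest ⊤}
  B6:   IN={d:-, e:+; rest ⊤}   OUT={d:-, e:+; rest ⊤}
  B7:   IN={d:-, e:+; rest ⊤}   OUT={d:-, e:+; rest ⊤}

Merge at B6: IN[B6] = OUT[B3] ⊔ OUT[B5] = {a: ⊤, b: ⊤, c: ⊤, d: -, e: +, f: ⊤}
Applying B6's transfer function to that IN value gives OUT[B6] (row B6 above).

Answer: {a: ⊤, b: ⊤, c: ⊤, d: -, e: +, f: ⊤}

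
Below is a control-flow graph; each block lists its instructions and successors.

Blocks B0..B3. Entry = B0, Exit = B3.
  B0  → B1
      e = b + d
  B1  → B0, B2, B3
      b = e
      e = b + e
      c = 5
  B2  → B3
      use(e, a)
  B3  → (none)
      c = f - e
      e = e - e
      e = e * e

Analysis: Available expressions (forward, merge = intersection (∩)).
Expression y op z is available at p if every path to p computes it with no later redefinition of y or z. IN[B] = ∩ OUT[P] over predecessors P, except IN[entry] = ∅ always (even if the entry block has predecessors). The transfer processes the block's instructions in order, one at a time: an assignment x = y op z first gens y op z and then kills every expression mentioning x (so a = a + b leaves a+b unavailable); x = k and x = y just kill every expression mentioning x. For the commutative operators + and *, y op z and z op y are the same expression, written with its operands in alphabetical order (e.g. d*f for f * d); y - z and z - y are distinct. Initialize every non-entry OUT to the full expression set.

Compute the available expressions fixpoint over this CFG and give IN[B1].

Converged values:
  B0:  IN={}  OUT={b+d}
  B1:  IN={b+d}  OUT={}
  B2:  IN={}  OUT={}
  B3:  IN={}  OUT={}

Merge at B1: IN[B1] = OUT[B0] = {b+d}

Answer: {b+d}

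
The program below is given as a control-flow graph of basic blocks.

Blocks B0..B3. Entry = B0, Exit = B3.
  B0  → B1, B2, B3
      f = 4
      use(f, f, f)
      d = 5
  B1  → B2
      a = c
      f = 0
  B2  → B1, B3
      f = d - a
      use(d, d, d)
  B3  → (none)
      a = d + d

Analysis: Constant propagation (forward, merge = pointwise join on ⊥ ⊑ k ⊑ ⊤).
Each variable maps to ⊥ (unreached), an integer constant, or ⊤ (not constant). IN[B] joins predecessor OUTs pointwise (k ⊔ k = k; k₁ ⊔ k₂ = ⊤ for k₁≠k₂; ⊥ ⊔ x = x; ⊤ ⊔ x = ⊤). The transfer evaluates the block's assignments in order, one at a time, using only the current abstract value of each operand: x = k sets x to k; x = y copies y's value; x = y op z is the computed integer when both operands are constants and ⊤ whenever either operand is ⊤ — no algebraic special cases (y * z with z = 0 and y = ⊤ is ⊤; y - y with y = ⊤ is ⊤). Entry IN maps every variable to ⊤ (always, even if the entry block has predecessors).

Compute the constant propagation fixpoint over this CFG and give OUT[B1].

Per-block solution:
  B0: | IN=(all ⊤) | OUT={d:5, f:4; rest ⊤}
  B1: | IN={d:5; rest ⊤} | OUT={d:5, f:0; rest ⊤}
  B2: | IN={d:5; rest ⊤} | OUT={d:5; rest ⊤}
  B3: | IN={d:5; rest ⊤} | OUT={a:10, d:5; rest ⊤}

Merge at B1: IN[B1] = OUT[B0] ⊔ OUT[B2] = {a: ⊤, b: ⊤, c: ⊤, d: 5, e: ⊤, f: ⊤}
Applying B1's transfer function to that IN value gives OUT[B1] (row B1 above).

Answer: {a: ⊤, b: ⊤, c: ⊤, d: 5, e: ⊤, f: 0}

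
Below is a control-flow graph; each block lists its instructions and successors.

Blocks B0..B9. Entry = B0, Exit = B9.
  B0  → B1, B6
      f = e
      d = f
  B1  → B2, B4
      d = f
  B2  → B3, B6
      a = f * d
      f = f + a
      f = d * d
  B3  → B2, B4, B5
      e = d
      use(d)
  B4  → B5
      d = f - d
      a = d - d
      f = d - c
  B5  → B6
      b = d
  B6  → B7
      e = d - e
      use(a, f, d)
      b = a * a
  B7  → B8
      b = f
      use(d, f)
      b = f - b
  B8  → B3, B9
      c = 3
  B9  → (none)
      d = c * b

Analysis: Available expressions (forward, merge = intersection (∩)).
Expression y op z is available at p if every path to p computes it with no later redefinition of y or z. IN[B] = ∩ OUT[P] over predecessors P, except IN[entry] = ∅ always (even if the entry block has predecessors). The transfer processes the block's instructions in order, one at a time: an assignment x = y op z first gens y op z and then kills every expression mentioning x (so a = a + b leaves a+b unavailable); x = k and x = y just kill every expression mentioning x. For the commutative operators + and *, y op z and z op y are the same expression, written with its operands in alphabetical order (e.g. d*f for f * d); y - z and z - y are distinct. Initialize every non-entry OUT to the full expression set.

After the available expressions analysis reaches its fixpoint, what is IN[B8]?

Answer: {a*a}

Derivation:
Converged values:
  B0:  IN={}  OUT={}
  B1:  IN={}  OUT={}
  B2:  IN={}  OUT={d*d}
  B3:  IN={}  OUT={}
  B4:  IN={}  OUT={d-c, d-d}
  B5:  IN={}  OUT={}
  B6:  IN={}  OUT={a*a}
  B7:  IN={a*a}  OUT={a*a}
  B8:  IN={a*a}  OUT={a*a}
  B9:  IN={a*a}  OUT={a*a, b*c}

Merge at B8: IN[B8] = OUT[B7] = {a*a}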